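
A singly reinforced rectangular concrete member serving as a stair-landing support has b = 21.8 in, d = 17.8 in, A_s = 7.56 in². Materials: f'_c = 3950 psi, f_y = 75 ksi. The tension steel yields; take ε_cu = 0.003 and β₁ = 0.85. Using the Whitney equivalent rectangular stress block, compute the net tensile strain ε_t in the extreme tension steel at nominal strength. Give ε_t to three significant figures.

a = A_s f_y/(0.85 f'_c b) = 7.747 in.
β₁ = 0.85, so c = a/β₁ = 7.747/0.85 = 9.114 in.
From the linear strain diagram with ε_cu = 0.003: ε_t = 0.003 (d − c)/c = 0.003 × (17.8 − 9.114)/9.114 = 0.00286.
ε_t < 0.004 — the section is over-reinforced for flexure under ACI limits.

ε_t ≈ 0.00286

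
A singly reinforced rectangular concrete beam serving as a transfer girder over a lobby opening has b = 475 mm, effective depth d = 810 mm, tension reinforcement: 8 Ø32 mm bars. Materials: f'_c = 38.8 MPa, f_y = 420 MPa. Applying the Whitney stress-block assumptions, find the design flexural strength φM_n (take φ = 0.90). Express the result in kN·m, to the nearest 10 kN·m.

A_s = 8 × 804 = 6432 mm².
T = A_s f_y = 6432 × 420 = 2701440 N = 2701.44 kN.
From C = T: a = T/(0.85 f'_c b) = 2701440/(0.85 × 38.8 × 475) = 172.45 mm.
M_n = T(d − a/2) = 2701.44 kN × (810 − 86.225) mm = 1955.23 kN·m.
φM_n = 0.90 × 1955.23 = 1759.71 kN·m.

φM_n ≈ 1760 kN·m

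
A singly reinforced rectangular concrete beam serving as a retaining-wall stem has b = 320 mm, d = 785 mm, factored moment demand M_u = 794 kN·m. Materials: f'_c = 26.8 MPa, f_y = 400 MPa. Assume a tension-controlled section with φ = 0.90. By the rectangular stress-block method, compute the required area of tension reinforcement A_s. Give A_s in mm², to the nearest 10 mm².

M_n = M_u/φ = 794/0.90 = 882.222 kN·m.
With M_n = 0.85 f'_c a b (d − a/2), solve the quadratic for a:
a = d − √(d² − 2M_n/(0.85 f'_c b)) = 785 − √(785² − 2 × 882.222×10⁶/(0.85 × 26.8 × 320)) = 173.30 mm.
A_s = 0.85 f'_c a b / f_y = 0.85 × 26.8 × 173.30 × 320 / 400 = 3158.2 mm².

A_s ≈ 3160 mm²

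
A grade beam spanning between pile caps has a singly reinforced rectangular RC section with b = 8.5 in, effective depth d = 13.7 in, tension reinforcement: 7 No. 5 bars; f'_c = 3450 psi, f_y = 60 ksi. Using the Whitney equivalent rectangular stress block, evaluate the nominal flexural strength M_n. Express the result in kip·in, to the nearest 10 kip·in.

M_n ≈ 1440 kip·in

A_s = 7 × 0.31 = 2.17 in².
T = A_s f_y = 2.17 × 60 = 130.2 kips.
a = T/(0.85 f'_c b) = 130.2/(0.85 × 3.45 × 8.5) = 5.223 in.
M_n = T(d − a/2) = 130.2 × (13.7 − 2.6115) = 1443.7 kip·in.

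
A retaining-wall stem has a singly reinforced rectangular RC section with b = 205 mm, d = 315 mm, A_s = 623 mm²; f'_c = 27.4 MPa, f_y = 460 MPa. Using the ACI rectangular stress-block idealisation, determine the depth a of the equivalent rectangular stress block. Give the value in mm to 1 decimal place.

a ≈ 60.0 mm

T = A_s f_y = 623 × 460 = 286580 N = 286.58 kN.
Setting C = 0.85 f'_c a b equal to T: a = 286580/(0.85 × 27.4 × 205) = 60.0 mm.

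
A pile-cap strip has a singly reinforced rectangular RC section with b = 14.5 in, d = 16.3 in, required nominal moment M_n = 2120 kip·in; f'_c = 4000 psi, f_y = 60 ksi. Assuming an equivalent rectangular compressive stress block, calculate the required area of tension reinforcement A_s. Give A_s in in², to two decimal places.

From M_n = 0.85 f'_c a b (d − a/2):
a = d − √(d² − 2M_n/(0.85 f'_c b)) = 16.3 − √(16.3² − 2 × 2120/(0.85 × 4 × 14.5)) = 2.895 in.
A_s = 0.85 f'_c a b / f_y = 0.85 × 4 × 2.895 × 14.5 / 60 = 2.379 in².

A_s ≈ 2.38 in²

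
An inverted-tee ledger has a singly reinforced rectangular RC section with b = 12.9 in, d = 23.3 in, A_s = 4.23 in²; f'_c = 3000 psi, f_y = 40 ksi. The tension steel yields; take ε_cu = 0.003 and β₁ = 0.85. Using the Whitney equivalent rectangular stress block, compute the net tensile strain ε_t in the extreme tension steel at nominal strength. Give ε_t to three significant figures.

a = A_s f_y/(0.85 f'_c b) = 5.144 in.
β₁ = 0.85, so c = a/β₁ = 5.144/0.85 = 6.052 in.
From the linear strain diagram with ε_cu = 0.003: ε_t = 0.003 (d − c)/c = 0.003 × (23.3 − 6.052)/6.052 = 0.00855.
Since ε_t ≥ 0.005, the section is tension-controlled.

ε_t ≈ 0.00855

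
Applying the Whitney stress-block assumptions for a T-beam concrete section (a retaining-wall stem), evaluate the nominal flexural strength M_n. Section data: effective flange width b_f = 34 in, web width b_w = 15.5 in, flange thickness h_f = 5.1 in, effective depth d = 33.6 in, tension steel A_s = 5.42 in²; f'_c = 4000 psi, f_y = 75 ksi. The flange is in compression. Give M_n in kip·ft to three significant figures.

Tension: T = A_s f_y = 5.42 × 75 = 406.5 kips.
Try a within the flange: a = T/(0.85 f'_c b_f) = 406.5/(0.85 × 4 × 34) = 3.516 in.
Since a = 3.516 ≤ h_f = 5.1 in, the stress block lies entirely in the flange; analyse as a rectangular beam of width b_f.
M_n = T(d − a/2) = 406.5 × (33.6 − 1.758) = 12943.8 kip·in.
M_n = 12943.8/12 = 1078.65 kip·ft.

M_n ≈ 1080 kip·ft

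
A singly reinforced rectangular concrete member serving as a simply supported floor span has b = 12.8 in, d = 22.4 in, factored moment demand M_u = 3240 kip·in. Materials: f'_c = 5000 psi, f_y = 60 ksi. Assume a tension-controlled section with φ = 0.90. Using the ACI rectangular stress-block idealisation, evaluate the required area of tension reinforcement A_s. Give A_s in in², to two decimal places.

M_n = M_u/φ = 3240/0.90 = 3600 kip·in.
From M_n = 0.85 f'_c a b (d − a/2):
a = d − √(d² − 2M_n/(0.85 f'_c b)) = 22.4 − √(22.4² − 2 × 3600/(0.85 × 5 × 12.8)) = 3.180 in.
A_s = 0.85 f'_c a b / f_y = 0.85 × 5 × 3.180 × 12.8 / 60 = 2.883 in².

A_s ≈ 2.88 in²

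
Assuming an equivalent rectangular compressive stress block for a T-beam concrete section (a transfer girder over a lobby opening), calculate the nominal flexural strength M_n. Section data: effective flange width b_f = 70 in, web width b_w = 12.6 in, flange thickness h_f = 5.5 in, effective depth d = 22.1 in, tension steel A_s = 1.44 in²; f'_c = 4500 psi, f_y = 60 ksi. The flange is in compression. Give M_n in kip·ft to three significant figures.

Tension: T = A_s f_y = 1.44 × 60 = 86.4 kips.
Try a within the flange: a = T/(0.85 f'_c b_f) = 86.4/(0.85 × 4.5 × 70) = 0.323 in.
Since a = 0.323 ≤ h_f = 5.5 in, the stress block lies entirely in the flange; analyse as a rectangular beam of width b_f.
M_n = T(d − a/2) = 86.4 × (22.1 − 0.1615) = 1895.5 kip·in.
M_n = 1895.5/12 = 157.96 kip·ft.

M_n ≈ 158 kip·ft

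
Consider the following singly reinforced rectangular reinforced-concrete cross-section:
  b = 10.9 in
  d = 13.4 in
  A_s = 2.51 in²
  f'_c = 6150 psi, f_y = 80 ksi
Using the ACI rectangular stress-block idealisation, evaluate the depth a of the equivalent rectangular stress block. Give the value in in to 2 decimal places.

T = A_s f_y = 2.51 × 80 = 200.8 kips.
a = T/(0.85 f'_c b) = 200.8/(0.85 × 6.15 × 10.9) = 3.52 in.

a ≈ 3.52 in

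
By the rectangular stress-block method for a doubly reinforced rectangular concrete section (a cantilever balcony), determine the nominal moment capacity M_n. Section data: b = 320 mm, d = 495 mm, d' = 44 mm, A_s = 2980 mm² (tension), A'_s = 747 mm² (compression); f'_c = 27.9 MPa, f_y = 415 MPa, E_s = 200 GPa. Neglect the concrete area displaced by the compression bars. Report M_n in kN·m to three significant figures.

Assume both tension and compression steel yield.
Net tension couple steel: A_s − A'_s = 2233 mm².
a = (A_s − A'_s) f_y / (0.85 f'_c b) = 926695/(0.85 × 27.9 × 320) = 122.11 mm.
c = a/β₁ = 122.11/0.85 = 143.66 mm; ε'_s = 0.003(c − d')/c = 0.0021 ≥ f_y/E_s = 0.0021, so compression steel does yield.
M_n = (A_s − A'_s) f_y (d − a/2) + A'_s f_y (d − d') = [926695 × (495 − 61.055) + 310005 × (495 − 44)] × 10⁻⁶ = 402.13 + 139.81 = 541.94 kN·m.

M_n ≈ 542 kN·m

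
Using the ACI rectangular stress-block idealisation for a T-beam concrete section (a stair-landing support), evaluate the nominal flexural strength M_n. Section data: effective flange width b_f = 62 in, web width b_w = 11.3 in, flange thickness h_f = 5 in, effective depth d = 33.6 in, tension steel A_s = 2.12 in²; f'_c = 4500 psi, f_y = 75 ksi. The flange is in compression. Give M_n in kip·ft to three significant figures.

Tension: T = A_s f_y = 2.12 × 75 = 159 kips.
Try a within the flange: a = T/(0.85 f'_c b_f) = 159/(0.85 × 4.5 × 62) = 0.670 in.
Since a = 0.670 ≤ h_f = 5 in, the stress block lies entirely in the flange; analyse as a rectangular beam of width b_f.
M_n = T(d − a/2) = 159 × (33.6 − 0.335) = 5289.1 kip·in.
M_n = 5289.1/12 = 440.76 kip·ft.

M_n ≈ 441 kip·ft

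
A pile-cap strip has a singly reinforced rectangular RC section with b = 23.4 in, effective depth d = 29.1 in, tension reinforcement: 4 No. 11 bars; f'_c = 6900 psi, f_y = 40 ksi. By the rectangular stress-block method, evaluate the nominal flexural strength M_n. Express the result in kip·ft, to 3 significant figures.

A_s = 4 × 1.56 = 6.24 in².
T = A_s f_y = 6.24 × 40 = 249.6 kips.
a = T/(0.85 f'_c b) = 249.6/(0.85 × 6.9 × 23.4) = 1.819 in.
M_n = T(d − a/2) = 249.6 × (29.1 − 0.9095) = 7036.3 kip·in = 7036.3/12 = 586.36 kip·ft.

M_n ≈ 586 kip·ft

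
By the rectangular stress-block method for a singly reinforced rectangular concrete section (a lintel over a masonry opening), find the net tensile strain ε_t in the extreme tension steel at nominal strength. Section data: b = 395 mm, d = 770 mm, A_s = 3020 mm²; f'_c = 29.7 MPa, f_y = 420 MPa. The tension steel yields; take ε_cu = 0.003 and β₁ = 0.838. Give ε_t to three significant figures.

a = A_s f_y/(0.85 f'_c b) = 127.20 mm.
β₁ = 0.838, so c = a/β₁ = 127.20/0.838 = 151.79 mm.
From the linear strain diagram with ε_cu = 0.003: ε_t = 0.003 (d − c)/c = 0.003 × (770 − 151.79)/151.79 = 0.0122.
Since ε_t ≥ 0.005, the section is tension-controlled.

ε_t ≈ 0.0122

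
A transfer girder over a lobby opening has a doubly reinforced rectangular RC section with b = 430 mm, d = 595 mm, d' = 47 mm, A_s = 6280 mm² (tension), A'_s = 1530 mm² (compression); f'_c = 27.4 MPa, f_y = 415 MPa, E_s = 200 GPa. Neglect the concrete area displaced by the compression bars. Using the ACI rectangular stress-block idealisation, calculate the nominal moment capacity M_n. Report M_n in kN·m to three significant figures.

Assume both tension and compression steel yield.
Net tension couple steel: A_s − A'_s = 4750 mm².
a = (A_s − A'_s) f_y / (0.85 f'_c b) = 1971250/(0.85 × 27.4 × 430) = 196.84 mm.
c = a/β₁ = 196.84/0.85 = 231.58 mm; ε'_s = 0.003(c − d')/c = 0.0024 ≥ f_y/E_s = 0.0021, so compression steel does yield.
M_n = (A_s − A'_s) f_y (d − a/2) + A'_s f_y (d − d') = [1971250 × (595 − 98.42) + 634950 × (595 − 47)] × 10⁻⁶ = 978.88 + 347.95 = 1326.83 kN·m.

M_n ≈ 1330 kN·m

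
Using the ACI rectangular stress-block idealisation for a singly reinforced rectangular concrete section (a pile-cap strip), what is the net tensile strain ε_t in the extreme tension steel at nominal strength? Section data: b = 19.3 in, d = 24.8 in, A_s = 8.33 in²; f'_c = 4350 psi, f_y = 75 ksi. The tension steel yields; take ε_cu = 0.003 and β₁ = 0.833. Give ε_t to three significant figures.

a = A_s f_y/(0.85 f'_c b) = 8.755 in.
β₁ = 0.833, so c = a/β₁ = 8.755/0.833 = 10.510 in.
From the linear strain diagram with ε_cu = 0.003: ε_t = 0.003 (d − c)/c = 0.003 × (24.8 − 10.510)/10.510 = 0.00408.
ε_t is between 0.004 and 0.005 — transition zone.

ε_t ≈ 0.00408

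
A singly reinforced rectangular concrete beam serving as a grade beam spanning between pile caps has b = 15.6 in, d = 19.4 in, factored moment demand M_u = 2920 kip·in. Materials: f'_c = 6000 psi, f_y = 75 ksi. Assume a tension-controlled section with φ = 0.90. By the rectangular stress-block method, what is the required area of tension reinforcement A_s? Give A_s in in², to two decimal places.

A_s ≈ 2.37 in²

M_n = M_u/φ = 2920/0.90 = 3244.44 kip·in.
From M_n = 0.85 f'_c a b (d − a/2):
a = d − √(d² − 2M_n/(0.85 f'_c b)) = 19.4 − √(19.4² − 2 × 3244.44/(0.85 × 6 × 15.6)) = 2.230 in.
A_s = 0.85 f'_c a b / f_y = 0.85 × 6 × 2.230 × 15.6 / 75 = 2.366 in².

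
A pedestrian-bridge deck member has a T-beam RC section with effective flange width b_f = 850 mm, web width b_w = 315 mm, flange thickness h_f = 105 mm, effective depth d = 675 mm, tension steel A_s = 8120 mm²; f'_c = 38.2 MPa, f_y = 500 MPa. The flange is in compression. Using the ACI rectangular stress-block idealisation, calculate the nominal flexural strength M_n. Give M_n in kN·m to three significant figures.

M_n ≈ 2400 kN·m

Tension: T = A_s f_y = 8120 × 500 = 4060000 N.
Try a within the flange: a = T/(0.85 f'_c b_f) = 4060000/(0.85 × 38.2 × 850) = 147.10 mm.
a = 147.10 > h_f = 105 mm: the block extends into the web. Split into flange-overhang and web parts.
C_f = 0.85 f'_c (b_f − b_w) h_f = 0.85 × 38.2 × (850 − 315) × 105 = 1824002 N.
Remaining web compression depth: a_w = (T − C_f)/(0.85 f'_c b_w) = (4060000 − 1824002)/(0.85 × 38.2 × 315) = 218.61 mm.
M_n = C_f(d − h_f/2) + (T − C_f)(d − a_w/2) = 1824002 × (675 − 52.5) + 2235998 × (675 − 109.305) = 1135.44 + 1264.89 = 2400.33 × 10⁶ N·mm.
M_n = 2400.33 kN·m.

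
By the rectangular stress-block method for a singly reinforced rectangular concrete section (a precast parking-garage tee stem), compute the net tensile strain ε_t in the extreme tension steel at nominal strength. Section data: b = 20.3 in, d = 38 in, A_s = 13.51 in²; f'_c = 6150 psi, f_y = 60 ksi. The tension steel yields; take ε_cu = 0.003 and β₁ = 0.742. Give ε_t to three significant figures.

a = A_s f_y/(0.85 f'_c b) = 7.639 in.
β₁ = 0.742, so c = a/β₁ = 7.639/0.742 = 10.295 in.
From the linear strain diagram with ε_cu = 0.003: ε_t = 0.003 (d − c)/c = 0.003 × (38 − 10.295)/10.295 = 0.00807.
Since ε_t ≥ 0.005, the section is tension-controlled.

ε_t ≈ 0.00807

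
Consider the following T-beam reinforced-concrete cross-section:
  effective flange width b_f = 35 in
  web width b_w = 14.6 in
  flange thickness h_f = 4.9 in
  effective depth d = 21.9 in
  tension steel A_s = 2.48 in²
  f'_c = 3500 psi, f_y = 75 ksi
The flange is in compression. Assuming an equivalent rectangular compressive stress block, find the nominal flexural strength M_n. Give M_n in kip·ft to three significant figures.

M_n ≈ 326 kip·ft

Tension: T = A_s f_y = 2.48 × 75 = 186 kips.
Try a within the flange: a = T/(0.85 f'_c b_f) = 186/(0.85 × 3.5 × 35) = 1.786 in.
Since a = 1.786 ≤ h_f = 4.9 in, the stress block lies entirely in the flange; analyse as a rectangular beam of width b_f.
M_n = T(d − a/2) = 186 × (21.9 − 0.893) = 3907.3 kip·in.
M_n = 3907.3/12 = 325.61 kip·ft.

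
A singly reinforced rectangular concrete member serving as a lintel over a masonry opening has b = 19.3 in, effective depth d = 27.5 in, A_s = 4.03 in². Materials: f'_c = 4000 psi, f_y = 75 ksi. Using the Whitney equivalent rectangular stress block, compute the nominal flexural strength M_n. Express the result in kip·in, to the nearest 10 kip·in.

T = A_s f_y = 4.03 × 75 = 302.25 kips.
a = T/(0.85 f'_c b) = 302.25/(0.85 × 4 × 19.3) = 4.606 in.
M_n = T(d − a/2) = 302.25 × (27.5 − 2.303) = 7615.8 kip·in.

M_n ≈ 7620 kip·in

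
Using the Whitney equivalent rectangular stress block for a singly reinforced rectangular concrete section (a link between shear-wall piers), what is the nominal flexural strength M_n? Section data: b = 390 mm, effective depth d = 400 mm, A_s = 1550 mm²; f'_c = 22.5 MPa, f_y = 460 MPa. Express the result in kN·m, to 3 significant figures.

T = A_s f_y = 1550 × 460 = 713000 N = 713 kN.
From C = T: a = T/(0.85 f'_c b) = 713000/(0.85 × 22.5 × 390) = 95.59 mm.
M_n = T(d − a/2) = 713 kN × (400 − 47.795) mm = 251.12 kN·m.

M_n ≈ 251 kN·m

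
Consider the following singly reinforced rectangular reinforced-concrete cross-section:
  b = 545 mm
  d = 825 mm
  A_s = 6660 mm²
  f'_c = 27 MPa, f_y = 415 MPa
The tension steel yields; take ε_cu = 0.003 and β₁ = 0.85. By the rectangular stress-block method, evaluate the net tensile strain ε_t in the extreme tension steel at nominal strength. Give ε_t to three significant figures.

a = A_s f_y/(0.85 f'_c b) = 220.97 mm.
β₁ = 0.85, so c = a/β₁ = 220.97/0.85 = 259.96 mm.
From the linear strain diagram with ε_cu = 0.003: ε_t = 0.003 (d − c)/c = 0.003 × (825 − 259.96)/259.96 = 0.00652.
Since ε_t ≥ 0.005, the section is tension-controlled.

ε_t ≈ 0.00652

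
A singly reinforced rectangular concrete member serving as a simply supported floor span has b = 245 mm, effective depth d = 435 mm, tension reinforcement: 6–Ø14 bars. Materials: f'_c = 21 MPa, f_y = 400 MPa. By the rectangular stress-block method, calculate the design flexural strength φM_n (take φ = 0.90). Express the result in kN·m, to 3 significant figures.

A_s = 6 × 154 = 924 mm².
T = A_s f_y = 924 × 400 = 369600 N = 369.6 kN.
From C = T: a = T/(0.85 f'_c b) = 369600/(0.85 × 21 × 245) = 84.51 mm.
M_n = T(d − a/2) = 369.6 kN × (435 − 42.255) mm = 145.16 kN·m.
φM_n = 0.90 × 145.16 = 130.64 kN·m.

φM_n ≈ 131 kN·m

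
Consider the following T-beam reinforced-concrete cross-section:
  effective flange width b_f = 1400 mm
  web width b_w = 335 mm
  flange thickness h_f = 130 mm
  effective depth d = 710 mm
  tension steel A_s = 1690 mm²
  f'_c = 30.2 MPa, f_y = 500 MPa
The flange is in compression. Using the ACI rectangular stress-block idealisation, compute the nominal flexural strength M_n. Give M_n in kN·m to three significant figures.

Tension: T = A_s f_y = 1690 × 500 = 845000 N.
Try a within the flange: a = T/(0.85 f'_c b_f) = 845000/(0.85 × 30.2 × 1400) = 23.51 mm.
Since a = 23.51 ≤ h_f = 130 mm, the stress block lies entirely in the flange; analyse as a rectangular beam of width b_f.
M_n = T(d − a/2) = 845000 × (710 − 11.755) = 590.02 × 10⁶ N·mm.
M_n = 590.02 kN·m.

M_n ≈ 590 kN·m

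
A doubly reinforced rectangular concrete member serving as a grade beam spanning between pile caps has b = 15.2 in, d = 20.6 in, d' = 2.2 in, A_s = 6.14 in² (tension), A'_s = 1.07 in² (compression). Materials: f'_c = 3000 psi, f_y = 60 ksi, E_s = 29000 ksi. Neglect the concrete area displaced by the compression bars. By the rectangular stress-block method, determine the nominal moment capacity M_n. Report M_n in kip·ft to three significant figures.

M_n ≈ 521 kip·ft

Assume both steels yield.
a = (A_s − A'_s) f_y/(0.85 f'_c b) = (6.14 − 1.07) × 60/(0.85 × 3 × 15.2) = 7.848 in.
c = a/β₁ = 7.848/0.85 = 9.233 in; ε'_s = 0.003(c − d')/c = 0.0023 ≥ ε_y = 0.0021, so the compression steel yields.
M_n = (A_s − A'_s) f_y (d − a/2) + A'_s f_y (d − d') = 304.2 × (20.6 − 3.924) + 64.2 × (20.6 − 2.2) = 5072.8 + 1181.3 = 6254.1 kip·in = 6254.1/12 = 521.18 kip·ft.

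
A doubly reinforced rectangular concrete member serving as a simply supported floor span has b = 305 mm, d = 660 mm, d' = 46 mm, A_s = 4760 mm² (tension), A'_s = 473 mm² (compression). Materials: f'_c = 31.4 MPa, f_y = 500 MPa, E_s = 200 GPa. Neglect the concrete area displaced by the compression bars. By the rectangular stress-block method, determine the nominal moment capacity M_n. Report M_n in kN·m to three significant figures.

M_n ≈ 1280 kN·m

Assume both tension and compression steel yield.
Net tension couple steel: A_s − A'_s = 4287 mm².
a = (A_s − A'_s) f_y / (0.85 f'_c b) = 2143500/(0.85 × 31.4 × 305) = 263.31 mm.
c = a/β₁ = 263.31/0.826 = 318.78 mm; ε'_s = 0.003(c − d')/c = 0.0026 ≥ f_y/E_s = 0.0025, so compression steel does yield.
M_n = (A_s − A'_s) f_y (d − a/2) + A'_s f_y (d − d') = [2143500 × (660 − 131.655) + 236500 × (660 − 46)] × 10⁻⁶ = 1132.51 + 145.21 = 1277.72 kN·m.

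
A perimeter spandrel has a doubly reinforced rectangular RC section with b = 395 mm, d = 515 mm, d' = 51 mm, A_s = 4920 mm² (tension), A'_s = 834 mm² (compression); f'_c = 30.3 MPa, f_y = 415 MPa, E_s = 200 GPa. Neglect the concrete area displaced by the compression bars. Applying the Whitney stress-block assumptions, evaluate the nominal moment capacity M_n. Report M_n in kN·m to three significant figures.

M_n ≈ 893 kN·m

Assume both tension and compression steel yield.
Net tension couple steel: A_s − A'_s = 4086 mm².
a = (A_s − A'_s) f_y / (0.85 f'_c b) = 1695690/(0.85 × 30.3 × 395) = 166.68 mm.
c = a/β₁ = 166.68/0.834 = 199.86 mm; ε'_s = 0.003(c − d')/c = 0.0022 ≥ f_y/E_s = 0.0021, so compression steel does yield.
M_n = (A_s − A'_s) f_y (d − a/2) + A'_s f_y (d − d') = [1695690 × (515 − 83.34) + 346110 × (515 − 51)] × 10⁻⁶ = 731.96 + 160.60 = 892.56 kN·m.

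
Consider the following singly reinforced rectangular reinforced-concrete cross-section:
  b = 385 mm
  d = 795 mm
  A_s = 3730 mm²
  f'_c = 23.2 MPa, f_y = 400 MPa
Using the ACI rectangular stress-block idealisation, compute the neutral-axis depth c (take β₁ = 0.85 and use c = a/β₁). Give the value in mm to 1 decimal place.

c ≈ 231.2 mm

T = A_s f_y = 3730 × 400 = 1492000 N = 1492 kN.
Setting C = 0.85 f'_c a b equal to T: a = 1492000/(0.85 × 23.2 × 385) = 196.517 mm.
With β₁ = 0.85, c = a/β₁ = 196.517/0.85 = 231.2 mm.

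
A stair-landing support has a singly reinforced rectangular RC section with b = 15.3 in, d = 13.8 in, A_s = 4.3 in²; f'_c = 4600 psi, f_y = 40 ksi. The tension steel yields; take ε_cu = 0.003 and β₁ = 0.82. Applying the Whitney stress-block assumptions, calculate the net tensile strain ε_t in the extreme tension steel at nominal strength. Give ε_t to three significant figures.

ε_t ≈ 0.00881

a = A_s f_y/(0.85 f'_c b) = 2.875 in.
β₁ = 0.82, so c = a/β₁ = 2.875/0.82 = 3.506 in.
From the linear strain diagram with ε_cu = 0.003: ε_t = 0.003 (d − c)/c = 0.003 × (13.8 − 3.506)/3.506 = 0.00881.
Since ε_t ≥ 0.005, the section is tension-controlled.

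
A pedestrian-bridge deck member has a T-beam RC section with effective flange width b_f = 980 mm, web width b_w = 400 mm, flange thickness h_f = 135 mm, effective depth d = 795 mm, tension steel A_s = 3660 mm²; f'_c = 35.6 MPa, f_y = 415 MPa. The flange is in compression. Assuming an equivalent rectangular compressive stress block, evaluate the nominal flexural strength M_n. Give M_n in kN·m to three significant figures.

M_n ≈ 1170 kN·m

Tension: T = A_s f_y = 3660 × 415 = 1518900 N.
Try a within the flange: a = T/(0.85 f'_c b_f) = 1518900/(0.85 × 35.6 × 980) = 51.22 mm.
Since a = 51.22 ≤ h_f = 135 mm, the stress block lies entirely in the flange; analyse as a rectangular beam of width b_f.
M_n = T(d − a/2) = 1518900 × (795 − 25.61) = 1168.63 × 10⁶ N·mm.
M_n = 1168.63 kN·m.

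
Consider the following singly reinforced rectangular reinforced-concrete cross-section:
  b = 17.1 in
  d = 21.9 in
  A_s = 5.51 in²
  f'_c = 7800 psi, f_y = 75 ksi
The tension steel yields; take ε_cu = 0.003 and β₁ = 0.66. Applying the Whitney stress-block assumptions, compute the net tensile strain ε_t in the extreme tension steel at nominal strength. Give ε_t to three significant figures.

a = A_s f_y/(0.85 f'_c b) = 3.645 in.
β₁ = 0.66, so c = a/β₁ = 3.645/0.66 = 5.523 in.
From the linear strain diagram with ε_cu = 0.003: ε_t = 0.003 (d − c)/c = 0.003 × (21.9 − 5.523)/5.523 = 0.00890.
Since ε_t ≥ 0.005, the section is tension-controlled.

ε_t ≈ 0.00890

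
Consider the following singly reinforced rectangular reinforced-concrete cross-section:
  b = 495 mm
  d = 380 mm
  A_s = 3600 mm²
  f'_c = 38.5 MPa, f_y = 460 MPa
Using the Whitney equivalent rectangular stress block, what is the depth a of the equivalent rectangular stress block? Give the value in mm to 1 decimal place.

a ≈ 102.2 mm

T = A_s f_y = 3600 × 460 = 1656000 N = 1656 kN.
Setting C = 0.85 f'_c a b equal to T: a = 1656000/(0.85 × 38.5 × 495) = 102.2 mm.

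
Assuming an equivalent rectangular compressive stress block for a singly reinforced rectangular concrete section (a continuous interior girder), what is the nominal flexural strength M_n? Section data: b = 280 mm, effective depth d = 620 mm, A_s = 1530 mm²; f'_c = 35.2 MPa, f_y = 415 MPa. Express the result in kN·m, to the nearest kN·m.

T = A_s f_y = 1530 × 415 = 634950 N = 634.95 kN.
From C = T: a = T/(0.85 f'_c b) = 634950/(0.85 × 35.2 × 280) = 75.79 mm.
M_n = T(d − a/2) = 634.95 kN × (620 − 37.895) mm = 369.61 kN·m.

M_n ≈ 370 kN·m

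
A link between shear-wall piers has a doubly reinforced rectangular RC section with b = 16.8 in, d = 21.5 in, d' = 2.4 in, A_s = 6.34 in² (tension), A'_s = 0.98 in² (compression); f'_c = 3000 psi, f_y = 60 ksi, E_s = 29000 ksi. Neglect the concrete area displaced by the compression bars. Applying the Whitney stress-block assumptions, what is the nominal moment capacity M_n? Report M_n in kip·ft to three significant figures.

M_n ≈ 569 kip·ft

Assume both steels yield.
a = (A_s − A'_s) f_y/(0.85 f'_c b) = (6.34 − 0.98) × 60/(0.85 × 3 × 16.8) = 7.507 in.
c = a/β₁ = 7.507/0.85 = 8.832 in; ε'_s = 0.003(c − d')/c = 0.0022 ≥ ε_y = 0.0021, so the compression steel yields.
M_n = (A_s − A'_s) f_y (d − a/2) + A'_s f_y (d − d') = 321.6 × (21.5 − 3.7535) + 58.8 × (21.5 − 2.4) = 5707.3 + 1123.1 = 6830.4 kip·in = 6830.4/12 = 569.20 kip·ft.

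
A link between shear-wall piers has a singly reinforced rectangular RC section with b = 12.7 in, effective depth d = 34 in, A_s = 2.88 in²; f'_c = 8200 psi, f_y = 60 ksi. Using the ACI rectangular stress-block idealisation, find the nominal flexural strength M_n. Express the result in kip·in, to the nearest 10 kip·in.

T = A_s f_y = 2.88 × 60 = 172.8 kips.
a = T/(0.85 f'_c b) = 172.8/(0.85 × 8.2 × 12.7) = 1.952 in.
M_n = T(d − a/2) = 172.8 × (34 − 0.976) = 5706.5 kip·in.

M_n ≈ 5710 kip·in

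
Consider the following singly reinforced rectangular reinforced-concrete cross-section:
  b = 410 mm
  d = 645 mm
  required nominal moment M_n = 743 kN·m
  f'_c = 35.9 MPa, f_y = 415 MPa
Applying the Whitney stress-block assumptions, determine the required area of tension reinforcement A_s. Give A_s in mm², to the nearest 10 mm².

A_s ≈ 3010 mm²

With M_n = 0.85 f'_c a b (d − a/2), solve the quadratic for a:
a = d − √(d² − 2M_n/(0.85 f'_c b)) = 645 − √(645² − 2 × 743×10⁶/(0.85 × 35.9 × 410)) = 99.79 mm.
A_s = 0.85 f'_c a b / f_y = 0.85 × 35.9 × 99.79 × 410 / 415 = 3008.4 mm².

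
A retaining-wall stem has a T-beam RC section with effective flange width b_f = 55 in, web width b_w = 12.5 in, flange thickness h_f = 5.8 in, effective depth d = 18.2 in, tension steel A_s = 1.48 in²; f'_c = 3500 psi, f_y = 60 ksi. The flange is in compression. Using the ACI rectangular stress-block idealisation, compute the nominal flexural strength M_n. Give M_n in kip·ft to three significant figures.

M_n ≈ 133 kip·ft

Tension: T = A_s f_y = 1.48 × 60 = 88.8 kips.
Try a within the flange: a = T/(0.85 f'_c b_f) = 88.8/(0.85 × 3.5 × 55) = 0.543 in.
Since a = 0.543 ≤ h_f = 5.8 in, the stress block lies entirely in the flange; analyse as a rectangular beam of width b_f.
M_n = T(d − a/2) = 88.8 × (18.2 − 0.2715) = 1592.1 kip·in.
M_n = 1592.1/12 = 132.68 kip·ft.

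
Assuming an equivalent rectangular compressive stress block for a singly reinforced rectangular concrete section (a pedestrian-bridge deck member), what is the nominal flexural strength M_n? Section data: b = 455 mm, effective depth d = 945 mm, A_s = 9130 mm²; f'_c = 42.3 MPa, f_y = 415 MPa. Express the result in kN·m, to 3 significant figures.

T = A_s f_y = 9130 × 415 = 3788950 N = 3788.95 kN.
From C = T: a = T/(0.85 f'_c b) = 3788950/(0.85 × 42.3 × 455) = 231.61 mm.
M_n = T(d − a/2) = 3788.95 kN × (945 − 115.805) mm = 3141.78 kN·m.

M_n ≈ 3140 kN·m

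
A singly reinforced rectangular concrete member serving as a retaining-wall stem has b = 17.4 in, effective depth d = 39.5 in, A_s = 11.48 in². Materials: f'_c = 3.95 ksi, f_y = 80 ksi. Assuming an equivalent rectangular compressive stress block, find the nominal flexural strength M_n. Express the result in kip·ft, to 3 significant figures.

M_n ≈ 2420 kip·ft

T = A_s f_y = 11.48 × 80 = 918.4 kips.
a = T/(0.85 f'_c b) = 918.4/(0.85 × 3.95 × 17.4) = 15.721 in.
M_n = T(d − a/2) = 918.4 × (39.5 − 7.8605) = 29057.7 kip·in = 29057.7/12 = 2421.48 kip·ft.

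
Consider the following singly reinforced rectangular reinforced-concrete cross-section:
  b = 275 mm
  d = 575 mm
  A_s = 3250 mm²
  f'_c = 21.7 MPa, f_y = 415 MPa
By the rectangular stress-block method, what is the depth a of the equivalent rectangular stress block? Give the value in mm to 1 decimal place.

T = A_s f_y = 3250 × 415 = 1348750 N = 1348.75 kN.
Setting C = 0.85 f'_c a b equal to T: a = 1348750/(0.85 × 21.7 × 275) = 265.9 mm.

a ≈ 265.9 mm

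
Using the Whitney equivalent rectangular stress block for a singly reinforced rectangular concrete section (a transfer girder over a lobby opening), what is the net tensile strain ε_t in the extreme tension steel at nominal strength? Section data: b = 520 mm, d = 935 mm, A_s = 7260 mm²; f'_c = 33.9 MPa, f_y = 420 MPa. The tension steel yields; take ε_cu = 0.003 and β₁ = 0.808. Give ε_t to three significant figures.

ε_t ≈ 0.00814

a = A_s f_y/(0.85 f'_c b) = 203.50 mm.
β₁ = 0.808, so c = a/β₁ = 203.50/0.808 = 251.86 mm.
From the linear strain diagram with ε_cu = 0.003: ε_t = 0.003 (d − c)/c = 0.003 × (935 − 251.86)/251.86 = 0.00814.
Since ε_t ≥ 0.005, the section is tension-controlled.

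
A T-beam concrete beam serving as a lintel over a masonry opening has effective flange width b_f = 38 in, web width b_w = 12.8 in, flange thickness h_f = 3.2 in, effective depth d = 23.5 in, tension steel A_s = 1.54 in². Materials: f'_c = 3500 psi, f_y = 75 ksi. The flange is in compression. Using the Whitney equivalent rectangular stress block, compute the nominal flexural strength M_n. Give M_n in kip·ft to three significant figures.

M_n ≈ 221 kip·ft

Tension: T = A_s f_y = 1.54 × 75 = 115.5 kips.
Try a within the flange: a = T/(0.85 f'_c b_f) = 115.5/(0.85 × 3.5 × 38) = 1.022 in.
Since a = 1.022 ≤ h_f = 3.2 in, the stress block lies entirely in the flange; analyse as a rectangular beam of width b_f.
M_n = T(d − a/2) = 115.5 × (23.5 − 0.511) = 2655.2 kip·in.
M_n = 2655.2/12 = 221.27 kip·ft.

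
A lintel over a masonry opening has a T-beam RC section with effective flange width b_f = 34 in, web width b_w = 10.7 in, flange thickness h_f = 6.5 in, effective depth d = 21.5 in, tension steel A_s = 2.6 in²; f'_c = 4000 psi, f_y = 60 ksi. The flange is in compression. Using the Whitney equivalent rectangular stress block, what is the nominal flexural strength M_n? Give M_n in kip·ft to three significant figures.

Tension: T = A_s f_y = 2.6 × 60 = 156 kips.
Try a within the flange: a = T/(0.85 f'_c b_f) = 156/(0.85 × 4 × 34) = 1.349 in.
Since a = 1.349 ≤ h_f = 6.5 in, the stress block lies entirely in the flange; analyse as a rectangular beam of width b_f.
M_n = T(d − a/2) = 156 × (21.5 − 0.6745) = 3248.8 kip·in.
M_n = 3248.8/12 = 270.73 kip·ft.

M_n ≈ 271 kip·ft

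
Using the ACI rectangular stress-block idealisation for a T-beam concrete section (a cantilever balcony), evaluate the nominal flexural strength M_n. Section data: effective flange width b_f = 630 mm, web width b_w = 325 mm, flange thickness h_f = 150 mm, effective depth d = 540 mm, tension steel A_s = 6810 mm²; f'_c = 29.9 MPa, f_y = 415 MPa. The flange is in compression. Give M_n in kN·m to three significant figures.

Tension: T = A_s f_y = 6810 × 415 = 2826150 N.
Try a within the flange: a = T/(0.85 f'_c b_f) = 2826150/(0.85 × 29.9 × 630) = 176.51 mm.
a = 176.51 > h_f = 150 mm: the block extends into the web. Split into flange-overhang and web parts.
C_f = 0.85 f'_c (b_f − b_w) h_f = 0.85 × 29.9 × (630 − 325) × 150 = 1162736 N.
Remaining web compression depth: a_w = (T − C_f)/(0.85 f'_c b_w) = (2826150 − 1162736)/(0.85 × 29.9 × 325) = 201.38 mm.
M_n = C_f(d − h_f/2) + (T − C_f)(d − a_w/2) = 1162736 × (540 − 75) + 1663414 × (540 − 100.69) = 540.67 + 730.75 = 1271.42 × 10⁶ N·mm.
M_n = 1271.42 kN·m.

M_n ≈ 1270 kN·m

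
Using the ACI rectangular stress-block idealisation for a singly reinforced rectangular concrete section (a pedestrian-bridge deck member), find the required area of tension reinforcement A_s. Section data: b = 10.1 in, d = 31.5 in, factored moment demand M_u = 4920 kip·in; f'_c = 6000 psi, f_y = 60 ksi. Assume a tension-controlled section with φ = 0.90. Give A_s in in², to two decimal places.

A_s ≈ 3.07 in²

M_n = M_u/φ = 4920/0.90 = 5466.67 kip·in.
From M_n = 0.85 f'_c a b (d − a/2):
a = d − √(d² − 2M_n/(0.85 f'_c b)) = 31.5 − √(31.5² − 2 × 5466.67/(0.85 × 6 × 10.1)) = 3.572 in.
A_s = 0.85 f'_c a b / f_y = 0.85 × 6 × 3.572 × 10.1 / 60 = 3.067 in².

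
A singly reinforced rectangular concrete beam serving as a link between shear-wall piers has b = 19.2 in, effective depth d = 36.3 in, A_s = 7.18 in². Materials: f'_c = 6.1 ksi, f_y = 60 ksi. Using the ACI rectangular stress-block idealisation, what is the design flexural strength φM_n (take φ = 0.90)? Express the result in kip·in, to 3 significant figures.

φM_n ≈ 13200 kip·in

T = A_s f_y = 7.18 × 60 = 430.8 kips.
a = T/(0.85 f'_c b) = 430.8/(0.85 × 6.1 × 19.2) = 4.327 in.
M_n = T(d − a/2) = 430.8 × (36.3 − 2.1635) = 14706.0 kip·in.
φM_n = 0.90 × 14706.0 = 13235.4 kip·in.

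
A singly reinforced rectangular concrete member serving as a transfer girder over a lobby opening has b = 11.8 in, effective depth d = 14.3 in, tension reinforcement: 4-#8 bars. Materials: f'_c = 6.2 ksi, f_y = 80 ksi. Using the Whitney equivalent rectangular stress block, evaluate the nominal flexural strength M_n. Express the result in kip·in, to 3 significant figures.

A_s = 4 × 0.79 = 3.16 in².
T = A_s f_y = 3.16 × 80 = 252.8 kips.
a = T/(0.85 f'_c b) = 252.8/(0.85 × 6.2 × 11.8) = 4.065 in.
M_n = T(d − a/2) = 252.8 × (14.3 − 2.0325) = 3101.2 kip·in.

M_n ≈ 3100 kip·in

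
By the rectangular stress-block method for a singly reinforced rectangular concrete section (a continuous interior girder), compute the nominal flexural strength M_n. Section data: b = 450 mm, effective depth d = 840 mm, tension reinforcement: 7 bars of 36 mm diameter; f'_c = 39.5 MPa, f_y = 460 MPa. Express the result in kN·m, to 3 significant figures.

M_n ≈ 2400 kN·m

A_s = 7 × 1018 = 7126 mm².
T = A_s f_y = 7126 × 460 = 3277960 N = 3277.96 kN.
From C = T: a = T/(0.85 f'_c b) = 3277960/(0.85 × 39.5 × 450) = 216.96 mm.
M_n = T(d − a/2) = 3277.96 kN × (840 − 108.48) mm = 2397.89 kN·m.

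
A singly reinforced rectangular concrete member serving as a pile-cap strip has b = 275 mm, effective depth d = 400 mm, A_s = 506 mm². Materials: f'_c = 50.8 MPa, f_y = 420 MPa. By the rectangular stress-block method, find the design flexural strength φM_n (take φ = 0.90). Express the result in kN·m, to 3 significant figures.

φM_n ≈ 74.8 kN·m

T = A_s f_y = 506 × 420 = 212520 N = 212.52 kN.
From C = T: a = T/(0.85 f'_c b) = 212520/(0.85 × 50.8 × 275) = 17.90 mm.
M_n = T(d − a/2) = 212.52 kN × (400 − 8.95) mm = 83.11 kN·m.
φM_n = 0.90 × 83.11 = 74.80 kN·m.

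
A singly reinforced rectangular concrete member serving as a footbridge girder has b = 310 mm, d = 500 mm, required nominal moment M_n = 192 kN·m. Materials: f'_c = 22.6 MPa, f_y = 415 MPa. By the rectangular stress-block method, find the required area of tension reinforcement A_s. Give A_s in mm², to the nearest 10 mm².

With M_n = 0.85 f'_c a b (d − a/2), solve the quadratic for a:
a = d − √(d² − 2M_n/(0.85 f'_c b)) = 500 − √(500² − 2 × 192×10⁶/(0.85 × 22.6 × 310)) = 69.28 mm.
A_s = 0.85 f'_c a b / f_y = 0.85 × 22.6 × 69.28 × 310 / 415 = 994.1 mm².

A_s ≈ 990 mm²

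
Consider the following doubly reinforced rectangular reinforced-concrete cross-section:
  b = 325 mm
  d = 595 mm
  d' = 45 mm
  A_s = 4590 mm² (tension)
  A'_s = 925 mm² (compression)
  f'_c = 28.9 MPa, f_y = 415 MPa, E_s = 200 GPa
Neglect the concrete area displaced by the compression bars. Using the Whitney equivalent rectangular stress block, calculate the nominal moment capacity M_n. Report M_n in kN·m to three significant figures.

M_n ≈ 971 kN·m

Assume both tension and compression steel yield.
Net tension couple steel: A_s − A'_s = 3665 mm².
a = (A_s − A'_s) f_y / (0.85 f'_c b) = 1520975/(0.85 × 28.9 × 325) = 190.51 mm.
c = a/β₁ = 190.51/0.844 = 225.72 mm; ε'_s = 0.003(c − d')/c = 0.0024 ≥ f_y/E_s = 0.0021, so compression steel does yield.
M_n = (A_s − A'_s) f_y (d − a/2) + A'_s f_y (d − d') = [1520975 × (595 − 95.255) + 383875 × (595 − 45)] × 10⁻⁶ = 760.10 + 211.13 = 971.23 kN·m.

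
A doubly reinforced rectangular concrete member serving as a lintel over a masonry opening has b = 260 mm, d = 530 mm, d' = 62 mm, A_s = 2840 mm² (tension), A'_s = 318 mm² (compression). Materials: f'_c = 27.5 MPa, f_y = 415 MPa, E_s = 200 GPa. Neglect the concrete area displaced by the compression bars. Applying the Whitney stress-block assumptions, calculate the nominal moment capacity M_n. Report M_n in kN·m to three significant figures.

M_n ≈ 526 kN·m

Assume both tension and compression steel yield.
Net tension couple steel: A_s − A'_s = 2522 mm².
a = (A_s − A'_s) f_y / (0.85 f'_c b) = 1046630/(0.85 × 27.5 × 260) = 172.21 mm.
c = a/β₁ = 172.21/0.85 = 202.60 mm; ε'_s = 0.003(c − d')/c = 0.0021 ≥ f_y/E_s = 0.0021, so compression steel does yield.
M_n = (A_s − A'_s) f_y (d − a/2) + A'_s f_y (d − d') = [1046630 × (530 − 86.105) + 131970 × (530 − 62)] × 10⁻⁶ = 464.59 + 61.76 = 526.35 kN·m.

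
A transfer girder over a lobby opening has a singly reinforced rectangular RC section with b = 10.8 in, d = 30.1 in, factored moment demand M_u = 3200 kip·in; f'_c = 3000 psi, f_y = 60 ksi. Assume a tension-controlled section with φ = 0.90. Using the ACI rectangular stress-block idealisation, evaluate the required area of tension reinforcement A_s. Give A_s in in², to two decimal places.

A_s ≈ 2.13 in²

M_n = M_u/φ = 3200/0.90 = 3555.56 kip·in.
From M_n = 0.85 f'_c a b (d − a/2):
a = d − √(d² − 2M_n/(0.85 f'_c b)) = 30.1 − √(30.1² − 2 × 3555.56/(0.85 × 3 × 10.8)) = 4.648 in.
A_s = 0.85 f'_c a b / f_y = 0.85 × 3 × 4.648 × 10.8 / 60 = 2.133 in².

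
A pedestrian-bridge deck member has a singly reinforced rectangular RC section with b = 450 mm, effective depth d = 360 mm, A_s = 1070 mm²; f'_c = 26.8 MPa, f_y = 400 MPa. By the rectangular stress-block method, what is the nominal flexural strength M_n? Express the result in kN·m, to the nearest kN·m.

T = A_s f_y = 1070 × 400 = 428000 N = 428 kN.
From C = T: a = T/(0.85 f'_c b) = 428000/(0.85 × 26.8 × 450) = 41.75 mm.
M_n = T(d − a/2) = 428 kN × (360 − 20.875) mm = 145.15 kN·m.

M_n ≈ 145 kN·m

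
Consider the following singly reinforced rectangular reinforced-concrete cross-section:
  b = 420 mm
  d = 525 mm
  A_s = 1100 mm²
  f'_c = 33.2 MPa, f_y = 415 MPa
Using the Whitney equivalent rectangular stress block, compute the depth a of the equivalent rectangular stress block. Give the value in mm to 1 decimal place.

a ≈ 38.5 mm

T = A_s f_y = 1100 × 415 = 456500 N = 456.5 kN.
Setting C = 0.85 f'_c a b equal to T: a = 456500/(0.85 × 33.2 × 420) = 38.5 mm.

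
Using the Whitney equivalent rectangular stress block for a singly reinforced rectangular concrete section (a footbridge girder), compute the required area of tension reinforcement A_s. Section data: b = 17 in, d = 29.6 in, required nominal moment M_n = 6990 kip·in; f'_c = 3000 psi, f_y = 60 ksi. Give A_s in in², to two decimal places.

A_s ≈ 4.39 in²

From M_n = 0.85 f'_c a b (d − a/2):
a = d − √(d² − 2M_n/(0.85 f'_c b)) = 29.6 − √(29.6² − 2 × 6990/(0.85 × 3 × 17)) = 6.070 in.
A_s = 0.85 f'_c a b / f_y = 0.85 × 3 × 6.070 × 17 / 60 = 4.386 in².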